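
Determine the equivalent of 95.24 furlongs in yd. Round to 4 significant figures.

20950 yd

1 furlong = 220.000 yd.
Then 95.24 × 220.000 ≈ 20950 yd.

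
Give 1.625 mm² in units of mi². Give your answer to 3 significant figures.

1 mm² = 3.86102e-13 square miles.
1.625 × 3.86102e-13 ≈ 6.27e-13 mi².

6.27e-13 square miles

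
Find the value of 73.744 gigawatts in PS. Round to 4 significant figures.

1 gigawatt = 1.35962 × 10^6 metric horsepower.
Thus 73.744 × 1.35962 × 10^6 ≈ 1.003 × 10^8 PS.

1.003 × 10^8 PS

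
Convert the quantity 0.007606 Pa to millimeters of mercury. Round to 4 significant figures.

5.705 × 10^-5 mmHg

1 pascal = 0.00750062 mmHg.
0.007606 × 0.00750062 ≈ 5.705 × 10^-5 mmHg.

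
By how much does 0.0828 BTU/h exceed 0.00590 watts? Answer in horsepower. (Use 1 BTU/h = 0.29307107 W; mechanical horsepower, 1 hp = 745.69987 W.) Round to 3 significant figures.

2.46 × 10^-5 hp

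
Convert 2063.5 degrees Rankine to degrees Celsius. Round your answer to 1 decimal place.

873.2 °C

°R = (°C + 273.15) × 9/5.
Applying the formula gives 873.2 °C.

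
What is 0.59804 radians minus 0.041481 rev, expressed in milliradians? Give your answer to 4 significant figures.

337.4 milliradians

0.59804 rad = 598.040 mrad and 0.041481 rev = 260.633 mrad.
598.040 − 260.633 ≈ 337.4 mrad.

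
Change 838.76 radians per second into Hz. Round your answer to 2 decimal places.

1 rad/s = 0.159155 Hz.
Thus 838.76 × 0.159155 ≈ 133.49 Hz.

133.49 Hz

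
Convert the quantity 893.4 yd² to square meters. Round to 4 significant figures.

747.0 m²

1 square yard = 0.836127 m².
Then 893.4 × 0.836127 ≈ 747.0 m².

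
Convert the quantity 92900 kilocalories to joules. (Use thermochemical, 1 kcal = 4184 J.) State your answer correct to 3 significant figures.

3.89e+8 J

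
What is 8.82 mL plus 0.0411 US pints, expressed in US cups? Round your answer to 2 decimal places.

0.12 US cup

8.82 mL = 0.0372800 US cup and 0.0411 US pt = 0.0822000 US cup.
0.0372800 + 0.0822000 ≈ 0.12 US cup.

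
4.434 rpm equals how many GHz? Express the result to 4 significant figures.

1 revolution per minute = 1.66667 × 10^-11 GHz.
4.434 × 1.66667 × 10^-11 ≈ 7.390 × 10^-11 GHz.

7.390 × 10^-11 gigahertz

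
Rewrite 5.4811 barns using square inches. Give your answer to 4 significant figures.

8.496e-25 square inches

1 barn = 1.55000e-25 in².
Then 5.4811 × 1.55000e-25 ≈ 8.496e-25 in².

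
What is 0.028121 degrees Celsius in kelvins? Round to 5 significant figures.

273.18 K

K = °C + 273.15.
Applying the formula gives 273.18 K.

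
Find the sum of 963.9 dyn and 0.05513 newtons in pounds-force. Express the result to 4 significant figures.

963.9 dyn = 0.00216693 lbf and 0.05513 N = 0.0123937 lbf.
0.00216693 + 0.0123937 ≈ 0.01456 lbf.

0.01456 pounds-force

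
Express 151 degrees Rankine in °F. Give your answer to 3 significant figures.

°R = °F + 459.67.
Applying the formula gives -309 °F.

-309 °F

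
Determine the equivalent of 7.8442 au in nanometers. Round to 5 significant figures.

1.1735e+21 nanometers

1 astronomical unit = 1.49598e+20 nm.
Then 7.8442 × 1.49598e+20 ≈ 1.1735e+21 nm.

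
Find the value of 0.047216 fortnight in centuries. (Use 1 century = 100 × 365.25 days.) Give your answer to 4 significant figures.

1 fortnight = 0.000383299 century.
So 0.047216 × 0.000383299 ≈ 1.810 × 10^-5 century.

1.810 × 10^-5 century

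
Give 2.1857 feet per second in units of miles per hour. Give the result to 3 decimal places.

1 ft/s = 0.681818 miles per hour.
Thus 2.1857 × 0.681818 ≈ 1.490 mph.

1.490 miles per hour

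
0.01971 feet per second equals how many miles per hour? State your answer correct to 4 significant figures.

1 ft/s = 0.681818 mph.
So 0.01971 × 0.681818 ≈ 0.01344 mph.

0.01344 mph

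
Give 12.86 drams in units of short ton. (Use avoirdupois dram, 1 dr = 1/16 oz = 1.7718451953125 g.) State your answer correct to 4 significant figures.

1 dram = 1.953125 × 10^-6 short tons.
Then 12.86 × 1.953125 × 10^-6 ≈ 2.512 × 10^-5 short ton.

2.512 × 10^-5 short ton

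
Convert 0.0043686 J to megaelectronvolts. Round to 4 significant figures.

1 J = 6.24151 × 10^12 megaelectronvolts.
Then 0.0043686 × 6.24151 × 10^12 ≈ 2.727 × 10^10 MeV.

2.727 × 10^10 MeV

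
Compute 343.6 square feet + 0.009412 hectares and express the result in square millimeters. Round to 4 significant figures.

1.260e+8 mm²

343.6 ft² = 3.19215e+7 mm² and 0.009412 ha = 9.41200e+7 mm².
3.19215e+7 + 9.41200e+7 ≈ 1.260e+8 mm².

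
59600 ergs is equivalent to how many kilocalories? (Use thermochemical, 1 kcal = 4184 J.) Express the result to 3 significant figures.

1.42 × 10^-6 kilocalories

1 erg = 2.39006 × 10^-11 kilocalories.
59600 × 2.39006 × 10^-11 ≈ 1.42 × 10^-6 kcal.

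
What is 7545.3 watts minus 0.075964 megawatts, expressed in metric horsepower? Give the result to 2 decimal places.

-93.02 metric horsepower

7545.3 W = 10.2588 PS and 0.075964 MW = 103.282 PS.
10.2588 − 103.282 ≈ -93.02 PS.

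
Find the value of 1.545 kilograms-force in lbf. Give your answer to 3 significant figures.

3.41 lbf

1 kgf = 2.20462 pounds-force.
Thus 1.545 × 2.20462 ≈ 3.41 lbf.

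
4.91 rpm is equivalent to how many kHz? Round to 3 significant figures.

8.18e-5 kilohertz

1 revolution per minute = 1.66667e-5 kHz.
Thus 4.91 × 1.66667e-5 ≈ 8.18e-5 kHz.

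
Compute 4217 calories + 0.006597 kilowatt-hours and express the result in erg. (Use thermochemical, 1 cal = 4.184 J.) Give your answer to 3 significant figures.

4217 cal = 1.76439e+11 erg and 0.006597 kWh = 2.37492e+11 erg.
1.76439e+11 + 2.37492e+11 ≈ 4.14e+11 erg.

4.14e+11 ergs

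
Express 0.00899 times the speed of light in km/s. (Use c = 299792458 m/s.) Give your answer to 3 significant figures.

2700 kilometers per second

1 speed of light = 299792 km/s.
Then 0.00899 × 299792 ≈ 2700 km/s.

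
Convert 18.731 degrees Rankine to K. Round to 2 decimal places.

°R = K × 9/5.
Applying the formula gives 10.41 K.

10.41 K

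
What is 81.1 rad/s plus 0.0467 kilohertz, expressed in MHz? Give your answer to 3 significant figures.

81.1 rad/s = 1.29075 × 10^-5 MHz and 0.0467 kHz = 4.67000 × 10^-5 MHz.
1.29075 × 10^-5 + 4.67000 × 10^-5 ≈ 5.96 × 10^-5 MHz.

5.96 × 10^-5 MHz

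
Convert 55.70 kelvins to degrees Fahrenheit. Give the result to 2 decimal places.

-359.41 °F

K = (°F + 459.67) × 5/9.
Applying the formula gives -359.41 °F.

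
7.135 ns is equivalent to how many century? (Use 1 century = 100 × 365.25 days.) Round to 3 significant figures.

1 nanosecond = 3.16881e-19 century.
Thus 7.135 × 3.16881e-19 ≈ 2.26e-18 century.

2.26e-18 century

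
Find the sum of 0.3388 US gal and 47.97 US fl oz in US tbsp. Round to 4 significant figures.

182.7 US tbsp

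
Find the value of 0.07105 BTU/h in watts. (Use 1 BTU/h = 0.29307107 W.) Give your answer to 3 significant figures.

0.0208 watts

1 BTU/h = 0.293071 watts.
0.07105 × 0.293071 ≈ 0.0208 W.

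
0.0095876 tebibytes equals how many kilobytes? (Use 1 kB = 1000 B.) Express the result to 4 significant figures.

1 tebibyte = 1.09951 × 10^9 kB.
Thus 0.0095876 × 1.09951 × 10^9 ≈ 1.054 × 10^7 kB.

1.054 × 10^7 kilobytes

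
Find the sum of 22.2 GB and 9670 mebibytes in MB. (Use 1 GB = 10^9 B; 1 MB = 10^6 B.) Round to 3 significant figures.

32300 MB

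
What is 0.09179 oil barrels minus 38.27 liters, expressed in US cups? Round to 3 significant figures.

-100 US cup

0.09179 bbl = 61.6829 US cup and 38.27 L = 161.758 US cup.
61.6829 − 161.758 ≈ -100 US cup.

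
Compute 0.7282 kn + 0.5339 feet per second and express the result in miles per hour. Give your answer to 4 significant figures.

0.7282 kn = 0.837998 mph and 0.5339 ft/s = 0.364023 mph.
0.837998 + 0.364023 ≈ 1.202 mph.

1.202 miles per hour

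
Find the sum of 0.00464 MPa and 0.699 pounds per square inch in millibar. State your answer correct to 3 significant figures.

0.00464 MPa = 46.4000 mbar and 0.699 psi = 48.1944 mbar.
46.4000 + 48.1944 ≈ 94.6 mbar.

94.6 mbar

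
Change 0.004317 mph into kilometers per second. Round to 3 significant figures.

1.93 × 10^-6 km/s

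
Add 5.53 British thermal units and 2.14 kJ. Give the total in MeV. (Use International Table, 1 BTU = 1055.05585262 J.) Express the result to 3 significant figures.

4.98e+16 megaelectronvolts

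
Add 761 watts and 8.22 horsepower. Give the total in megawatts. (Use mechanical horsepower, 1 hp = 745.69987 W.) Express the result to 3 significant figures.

761 W = 0.000761000 MW and 8.22 hp = 0.00612965 MW.
0.000761000 + 0.00612965 ≈ 0.00689 MW.

0.00689 MW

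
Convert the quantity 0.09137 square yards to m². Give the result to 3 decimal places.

0.076 m²

1 yd² = 0.836127 square meters.
Then 0.09137 × 0.836127 ≈ 0.076 m².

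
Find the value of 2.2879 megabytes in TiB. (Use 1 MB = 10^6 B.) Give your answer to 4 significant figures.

2.081e-6 TiB

1 MB = 9.09495e-7 TiB.
Thus 2.2879 × 9.09495e-7 ≈ 2.081e-6 TiB.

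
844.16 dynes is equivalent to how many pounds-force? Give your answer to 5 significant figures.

1 dyn = 2.24809 × 10^-6 lbf.
844.16 × 2.24809 × 10^-6 ≈ 0.0018977 lbf.

0.0018977 lbf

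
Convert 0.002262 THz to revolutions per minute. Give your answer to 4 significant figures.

1.357 × 10^11 rpm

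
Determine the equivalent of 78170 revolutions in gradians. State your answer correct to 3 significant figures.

3.13e+7 grad

1 rev = 400.000 grad.
So 78170 × 400.000 ≈ 3.13e+7 grad.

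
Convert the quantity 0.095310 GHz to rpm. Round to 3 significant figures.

1 gigahertz = 6.00000 × 10^10 revolutions per minute.
Then 0.095310 × 6.00000 × 10^10 ≈ 5.72 × 10^9 rpm.

5.72 × 10^9 rpm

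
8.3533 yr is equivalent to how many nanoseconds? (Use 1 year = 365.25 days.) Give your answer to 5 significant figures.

2.6361 × 10^17 ns

1 year = 3.15576 × 10^16 nanoseconds.
So 8.3533 × 3.15576 × 10^16 ≈ 2.6361 × 10^17 ns.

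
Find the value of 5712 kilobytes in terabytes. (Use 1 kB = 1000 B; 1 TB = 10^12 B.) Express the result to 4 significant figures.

5.712 × 10^-6 TB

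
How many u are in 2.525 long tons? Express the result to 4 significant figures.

1 long ton = 6.11878e+29 u.
Then 2.525 × 6.11878e+29 ≈ 1.545e+30 u.

1.545e+30 u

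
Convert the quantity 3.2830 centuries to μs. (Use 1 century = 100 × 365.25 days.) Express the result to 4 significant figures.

1 century = 3.15576 × 10^15 μs.
Thus 3.2830 × 3.15576 × 10^15 ≈ 1.036 × 10^16 μs.

1.036 × 10^16 μs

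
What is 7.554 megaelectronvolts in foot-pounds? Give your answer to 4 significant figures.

8.927 × 10^-13 ft·lbf

1 MeV = 1.18170 × 10^-13 ft·lbf.
Thus 7.554 × 1.18170 × 10^-13 ≈ 8.927 × 10^-13 ft·lbf.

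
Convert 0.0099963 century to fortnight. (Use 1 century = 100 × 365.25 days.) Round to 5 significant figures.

26.080 fortnight

1 century = 2608.93 fortnight.
Thus 0.0099963 × 2608.93 ≈ 26.080 fortnight.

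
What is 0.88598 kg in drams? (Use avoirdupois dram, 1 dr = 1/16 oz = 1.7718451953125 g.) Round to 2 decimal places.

500.03 dr

1 kilogram = 564.383 dr.
So 0.88598 × 564.383 ≈ 500.03 dr.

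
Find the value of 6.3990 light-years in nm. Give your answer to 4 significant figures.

6.054e+25 nm

1 light-year = 9.46073e+24 nanometers.
Then 6.3990 × 9.46073e+24 ≈ 6.054e+25 nm.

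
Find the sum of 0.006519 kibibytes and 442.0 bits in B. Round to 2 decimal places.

61.93 bytes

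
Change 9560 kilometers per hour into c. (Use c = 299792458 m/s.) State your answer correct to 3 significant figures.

8.86e-6 c

1 km/h = 9.26567e-10 c.
Thus 9560 × 9.26567e-10 ≈ 8.86e-6 c.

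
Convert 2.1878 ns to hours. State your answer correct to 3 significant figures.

6.08e-13 h

1 ns = 2.77778e-13 h.
Then 2.1878 × 2.77778e-13 ≈ 6.08e-13 h.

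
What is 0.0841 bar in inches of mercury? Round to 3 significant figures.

2.48 inHg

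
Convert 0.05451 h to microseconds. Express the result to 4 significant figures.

1 h = 3.60000e+9 microseconds.
0.05451 × 3.60000e+9 ≈ 1.962e+8 μs.

1.962e+8 microseconds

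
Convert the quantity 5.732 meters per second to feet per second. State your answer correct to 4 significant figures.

18.81 ft/s

1 meter per second = 3.28084 feet per second.
Thus 5.732 × 3.28084 ≈ 18.81 ft/s.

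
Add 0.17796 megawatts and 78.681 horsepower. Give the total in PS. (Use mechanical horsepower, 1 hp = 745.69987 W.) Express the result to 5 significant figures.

321.73 PS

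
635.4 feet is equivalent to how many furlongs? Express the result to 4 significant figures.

0.9627 furlong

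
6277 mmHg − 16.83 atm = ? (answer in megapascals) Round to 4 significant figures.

-0.8684 megapascals

6277 mmHg = 0.836865 MPa and 16.83 atm = 1.70530 MPa.
0.836865 − 1.70530 ≈ -0.8684 MPa.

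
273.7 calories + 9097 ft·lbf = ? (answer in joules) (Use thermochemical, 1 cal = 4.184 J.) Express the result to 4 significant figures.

13480 joules

273.7 cal = 1145.16 J and 9097 ft·lbf = 12333.9 J.
1145.16 + 12333.9 ≈ 13480 J.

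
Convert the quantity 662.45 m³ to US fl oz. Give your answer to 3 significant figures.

2.24 × 10^7 US fl oz

1 cubic meter = 33814.0 US fl oz.
Thus 662.45 × 33814.0 ≈ 2.24 × 10^7 US fl oz.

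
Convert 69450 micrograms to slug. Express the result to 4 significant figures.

1 microgram = 6.85218 × 10^-11 slug.
69450 × 6.85218 × 10^-11 ≈ 4.759 × 10^-6 slug.

4.759 × 10^-6 slugs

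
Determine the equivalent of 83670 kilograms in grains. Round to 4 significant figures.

1 kg = 15432.4 grains.
So 83670 × 15432.4 ≈ 1.291e+9 gr.

1.291e+9 grains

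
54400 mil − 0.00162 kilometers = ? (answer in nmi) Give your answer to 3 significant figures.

-0.000129 nmi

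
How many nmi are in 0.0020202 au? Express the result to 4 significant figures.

1 au = 8.07764e+7 nautical miles.
So 0.0020202 × 8.07764e+7 ≈ 163200 nmi.

163200 nmi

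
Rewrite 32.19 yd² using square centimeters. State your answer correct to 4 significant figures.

269100 cm²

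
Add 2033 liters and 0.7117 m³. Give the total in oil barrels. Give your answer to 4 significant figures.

17.26 oil barrels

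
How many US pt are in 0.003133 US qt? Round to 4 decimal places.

1 US quart = 2.00000 US pints.
So 0.003133 × 2.00000 ≈ 0.0063 US pt.

0.0063 US pt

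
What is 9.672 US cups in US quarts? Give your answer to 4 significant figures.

1 US cup = 0.250000 US quarts.
9.672 × 0.250000 ≈ 2.418 US qt.

2.418 US quarts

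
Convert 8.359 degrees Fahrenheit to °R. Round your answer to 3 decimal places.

°R = °F + 459.67.
Applying the formula gives 468.029 °R.

468.029 °R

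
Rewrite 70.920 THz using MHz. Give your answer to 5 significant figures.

1 THz = 1.00000e+6 megahertz.
Thus 70.920 × 1.00000e+6 ≈ 7.0920e+7 MHz.

7.0920e+7 MHz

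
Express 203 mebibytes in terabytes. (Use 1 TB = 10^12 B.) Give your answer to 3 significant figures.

0.000213 TB

1 mebibyte = 1.04858 × 10^-6 TB.
So 203 × 1.04858 × 10^-6 ≈ 0.000213 TB.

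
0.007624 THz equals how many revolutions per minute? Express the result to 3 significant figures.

4.57e+11 rpm

1 THz = 6.00000e+13 rpm.
0.007624 × 6.00000e+13 ≈ 4.57e+11 rpm.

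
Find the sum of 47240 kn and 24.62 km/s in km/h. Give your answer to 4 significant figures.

176100 kilometers per hour

47240 kn = 87488.5 km/h and 24.62 km/s = 88632.0 km/h.
87488.5 + 88632.0 ≈ 176100 km/h.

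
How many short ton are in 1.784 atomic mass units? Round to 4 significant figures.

3.265 × 10^-30 short ton

1 atomic mass unit = 1.83043 × 10^-30 short ton.
1.784 × 1.83043 × 10^-30 ≈ 3.265 × 10^-30 short ton.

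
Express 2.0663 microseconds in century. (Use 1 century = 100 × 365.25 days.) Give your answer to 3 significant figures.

6.55e-16 centuries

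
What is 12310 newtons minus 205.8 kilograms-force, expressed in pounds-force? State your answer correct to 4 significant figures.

2314 lbf

12310 N = 2767.40 lbf and 205.8 kgf = 453.711 lbf.
2767.40 − 453.711 ≈ 2314 lbf.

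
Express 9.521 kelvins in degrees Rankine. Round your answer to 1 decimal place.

17.1 degrees Rankine

°R = K × 9/5.
Applying the formula gives 17.1 °R.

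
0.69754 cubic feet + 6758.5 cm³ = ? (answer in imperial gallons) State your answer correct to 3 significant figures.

5.83 imperial gallons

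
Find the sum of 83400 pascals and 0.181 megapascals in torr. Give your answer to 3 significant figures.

83400 Pa = 625.551 torr and 0.181 MPa = 1357.61 torr.
625.551 + 1357.61 ≈ 1980 torr.

1980 torr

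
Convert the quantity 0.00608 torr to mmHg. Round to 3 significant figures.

0.00608 mmHg

1 torr = 1.00000 mmHg.
So 0.00608 × 1.00000 ≈ 0.00608 mmHg.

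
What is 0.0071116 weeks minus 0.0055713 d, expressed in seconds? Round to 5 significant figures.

3819.7 s

0.0071116 wk = 4301.10 s and 0.0055713 d = 481.360 s.
4301.10 − 481.360 ≈ 3819.7 s.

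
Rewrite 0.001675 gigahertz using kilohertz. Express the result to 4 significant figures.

1 gigahertz = 1.00000e+6 kilohertz.
0.001675 × 1.00000e+6 ≈ 1675 kHz.

1675 kHz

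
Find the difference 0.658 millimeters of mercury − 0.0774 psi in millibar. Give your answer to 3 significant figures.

0.658 mmHg = 0.877261 mbar and 0.0774 psi = 5.33654 mbar.
0.877261 − 5.33654 ≈ -4.46 mbar.

-4.46 mbar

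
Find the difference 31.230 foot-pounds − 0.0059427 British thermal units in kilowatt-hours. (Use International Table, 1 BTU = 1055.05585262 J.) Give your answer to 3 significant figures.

1.00 × 10^-5 kilowatt-hours

31.230 ft·lbf = 1.17617 × 10^-5 kWh and 0.0059427 BTU = 1.74163 × 10^-6 kWh.
1.17617 × 10^-5 − 1.74163 × 10^-6 ≈ 1.00 × 10^-5 kWh.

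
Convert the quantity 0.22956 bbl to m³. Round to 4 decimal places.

1 bbl = 0.158987 m³.
So 0.22956 × 0.158987 ≈ 0.0365 m³.

0.0365 m³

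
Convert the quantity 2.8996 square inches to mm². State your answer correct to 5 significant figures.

1 in² = 645.160 square millimeters.
Then 2.8996 × 645.160 ≈ 1870.7 mm².

1870.7 mm²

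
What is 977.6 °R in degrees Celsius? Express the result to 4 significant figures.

270.0 °C

°R = (°C + 273.15) × 9/5.
Applying the formula gives 270.0 °C.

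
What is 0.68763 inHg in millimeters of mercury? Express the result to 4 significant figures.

1 inHg = 25.4000 mmHg.
0.68763 × 25.4000 ≈ 17.47 mmHg.

17.47 millimeters of mercury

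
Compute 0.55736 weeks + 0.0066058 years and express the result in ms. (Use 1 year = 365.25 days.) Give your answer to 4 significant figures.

5.456 × 10^8 milliseconds

0.55736 wk = 3.37091 × 10^8 ms and 0.0066058 yr = 2.08463 × 10^8 ms.
3.37091 × 10^8 + 2.08463 × 10^8 ≈ 5.456 × 10^8 ms.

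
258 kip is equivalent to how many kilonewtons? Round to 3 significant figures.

1 kip = 4.44822 kN.
Then 258 × 4.44822 ≈ 1150 kN.

1150 kN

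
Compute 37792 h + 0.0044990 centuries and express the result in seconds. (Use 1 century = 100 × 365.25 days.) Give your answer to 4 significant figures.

37792 h = 1.36051 × 10^8 s and 0.0044990 century = 1.41978 × 10^7 s.
1.36051 × 10^8 + 1.41978 × 10^7 ≈ 1.502 × 10^8 s.

1.502 × 10^8 s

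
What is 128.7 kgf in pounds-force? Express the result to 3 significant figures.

284 lbf

1 kilogram-force = 2.20462 pounds-force.
128.7 × 2.20462 ≈ 284 lbf.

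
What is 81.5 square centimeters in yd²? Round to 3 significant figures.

1 cm² = 0.000119599 square yards.
So 81.5 × 0.000119599 ≈ 0.00975 yd².

0.00975 square yards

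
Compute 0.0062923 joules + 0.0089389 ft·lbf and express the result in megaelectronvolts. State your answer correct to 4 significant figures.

1.149e+11 MeV

0.0062923 J = 3.92734e+10 MeV and 0.0089389 ft·lbf = 7.56441e+10 MeV.
3.92734e+10 + 7.56441e+10 ≈ 1.149e+11 MeV.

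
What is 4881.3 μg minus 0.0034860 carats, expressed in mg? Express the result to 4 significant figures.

4881.3 μg = 4.88130 mg and 0.0034860 ct = 0.697200 mg.
4.88130 − 0.697200 ≈ 4.184 mg.

4.184 mg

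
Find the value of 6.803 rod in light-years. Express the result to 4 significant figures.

3.616e-15 light-years

1 rod = 5.31587e-16 light-years.
Then 6.803 × 5.31587e-16 ≈ 3.616e-15 ly.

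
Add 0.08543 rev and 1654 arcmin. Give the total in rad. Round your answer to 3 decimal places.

1.018 radians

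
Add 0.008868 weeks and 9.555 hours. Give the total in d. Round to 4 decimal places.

0.4602 days

0.008868 wk = 0.0620760 d and 9.555 h = 0.398125 d.
0.0620760 + 0.398125 ≈ 0.4602 d.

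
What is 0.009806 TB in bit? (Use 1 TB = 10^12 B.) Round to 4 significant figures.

7.845 × 10^10 bits

1 TB = 8.00000 × 10^12 bit.
So 0.009806 × 8.00000 × 10^12 ≈ 7.845 × 10^10 bit.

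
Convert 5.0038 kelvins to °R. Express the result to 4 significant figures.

°R = K × 9/5.
Applying the formula gives 9.007 °R.

9.007 °R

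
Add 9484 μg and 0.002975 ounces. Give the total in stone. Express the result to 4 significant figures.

1.477 × 10^-5 stone

9484 μg = 1.493474 × 10^-6 st and 0.002975 oz = 1.328125 × 10^-5 st.
1.493474 × 10^-6 + 1.328125 × 10^-5 ≈ 1.477 × 10^-5 st.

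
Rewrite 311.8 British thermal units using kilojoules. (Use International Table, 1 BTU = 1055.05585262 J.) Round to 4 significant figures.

1 BTU = 1.05506 kJ.
So 311.8 × 1.05506 ≈ 329.0 kJ.

329.0 kJ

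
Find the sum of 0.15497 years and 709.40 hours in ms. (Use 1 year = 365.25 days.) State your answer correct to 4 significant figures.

7.444 × 10^9 ms

0.15497 yr = 4.89048 × 10^9 ms and 709.40 h = 2.55384 × 10^9 ms.
4.89048 × 10^9 + 2.55384 × 10^9 ≈ 7.444 × 10^9 ms.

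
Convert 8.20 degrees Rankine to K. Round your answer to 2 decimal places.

4.56 K

°R = K × 9/5.
Applying the formula gives 4.56 K.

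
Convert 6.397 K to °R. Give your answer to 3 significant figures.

°R = K × 9/5.
Applying the formula gives 11.5 °R.

11.5 degrees Rankine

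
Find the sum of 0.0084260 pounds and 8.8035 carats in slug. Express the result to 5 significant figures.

0.00038253 slugs

0.0084260 lb = 0.000261888 slug and 8.8035 ct = 0.000120646 slug.
0.000261888 + 0.000120646 ≈ 0.00038253 slug.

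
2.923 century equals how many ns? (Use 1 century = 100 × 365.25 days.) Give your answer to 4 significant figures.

1 century = 3.15576e+18 ns.
So 2.923 × 3.15576e+18 ≈ 9.224e+18 ns.

9.224e+18 nanoseconds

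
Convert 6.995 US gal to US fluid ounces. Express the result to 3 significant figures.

895 US fluid ounces

1 US gal = 128.000 US fluid ounces.
Then 6.995 × 128.000 ≈ 895 US fl oz.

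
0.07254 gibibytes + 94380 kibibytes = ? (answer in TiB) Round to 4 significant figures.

0.0001587 tebibytes

0.07254 GiB = 7.08398 × 10^-5 TiB and 94380 KiB = 8.78982 × 10^-5 TiB.
7.08398 × 10^-5 + 8.78982 × 10^-5 ≈ 0.0001587 TiB.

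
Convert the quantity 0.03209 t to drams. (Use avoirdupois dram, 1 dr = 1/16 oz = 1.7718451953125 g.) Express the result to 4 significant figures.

18110 drams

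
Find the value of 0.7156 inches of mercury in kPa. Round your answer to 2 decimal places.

1 inch of mercury = 3.38639 kPa.
Thus 0.7156 × 3.38639 ≈ 2.42 kPa.

2.42 kPa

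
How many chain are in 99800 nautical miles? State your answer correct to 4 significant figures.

1 nautical mile = 92.0624 chain.
So 99800 × 92.0624 ≈ 9.188 × 10^6 chain.

9.188 × 10^6 chain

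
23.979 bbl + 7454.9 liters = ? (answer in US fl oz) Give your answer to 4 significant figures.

381000 US fluid ounces

23.979 bbl = 128911 US fl oz and 7454.9 L = 252080 US fl oz.
128911 + 252080 ≈ 381000 US fl oz.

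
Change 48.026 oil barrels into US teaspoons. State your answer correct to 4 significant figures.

1.549 × 10^6 US tsp

1 bbl = 32256.0 US tsp.
48.026 × 32256.0 ≈ 1.549 × 10^6 US tsp.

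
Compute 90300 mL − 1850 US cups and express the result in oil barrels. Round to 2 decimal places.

90300 mL = 0.567970 bbl and 1850 US cup = 2.75298 bbl.
0.567970 − 2.75298 ≈ -2.19 bbl.

-2.19 bbl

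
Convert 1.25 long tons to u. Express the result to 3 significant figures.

1 long ton = 6.11878e+29 u.
1.25 × 6.11878e+29 ≈ 7.65e+29 u.

7.65e+29 atomic mass units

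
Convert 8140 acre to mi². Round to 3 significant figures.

1 acre = 0.00156250 square miles.
So 8140 × 0.00156250 ≈ 12.7 mi².

12.7 mi²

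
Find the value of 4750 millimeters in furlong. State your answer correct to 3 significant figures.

0.0236 furlong

1 mm = 4.97097e-6 furlong.
Thus 4750 × 4.97097e-6 ≈ 0.0236 furlong.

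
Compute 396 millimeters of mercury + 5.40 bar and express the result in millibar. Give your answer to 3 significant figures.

5930 mbar

396 mmHg = 527.957 mbar and 5.40 bar = 5400.00 mbar.
527.957 + 5400.00 ≈ 5930 mbar.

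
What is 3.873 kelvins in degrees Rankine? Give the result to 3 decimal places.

6.971 °R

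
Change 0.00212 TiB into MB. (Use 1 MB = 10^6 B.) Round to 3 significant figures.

1 TiB = 1.09951 × 10^6 megabytes.
So 0.00212 × 1.09951 × 10^6 ≈ 2330 MB.

2330 MB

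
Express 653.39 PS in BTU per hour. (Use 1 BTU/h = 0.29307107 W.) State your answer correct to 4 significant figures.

1 PS = 2509.63 BTU per hour.
Thus 653.39 × 2509.63 ≈ 1.640 × 10^6 BTU/h.

1.640 × 10^6 BTU/h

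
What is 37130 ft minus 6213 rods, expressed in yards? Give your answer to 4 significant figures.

37130 ft = 12376.7 yd and 6213 rod = 34171.5 yd.
12376.7 − 34171.5 ≈ -21790 yd.

-21790 yd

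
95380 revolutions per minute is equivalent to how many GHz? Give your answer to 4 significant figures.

1.590e-6 GHz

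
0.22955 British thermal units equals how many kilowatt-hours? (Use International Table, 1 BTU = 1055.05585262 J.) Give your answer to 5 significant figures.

1 BTU = 0.000293071 kilowatt-hours.
0.22955 × 0.000293071 ≈ 6.7274 × 10^-5 kWh.

6.7274 × 10^-5 kWh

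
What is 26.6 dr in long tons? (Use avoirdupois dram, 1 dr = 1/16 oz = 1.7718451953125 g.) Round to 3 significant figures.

1 dram = 1.74386 × 10^-6 long tons.
Thus 26.6 × 1.74386 × 10^-6 ≈ 4.64 × 10^-5 long ton.

4.64 × 10^-5 long tons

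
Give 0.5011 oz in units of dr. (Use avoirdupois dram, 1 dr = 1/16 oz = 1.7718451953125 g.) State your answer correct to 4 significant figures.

1 oz = 16.0000 dr.
Then 0.5011 × 16.0000 ≈ 8.018 dr.

8.018 drams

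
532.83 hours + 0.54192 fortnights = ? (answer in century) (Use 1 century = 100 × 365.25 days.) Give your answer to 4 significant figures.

532.83 h = 0.000607837 century and 0.54192 fortnight = 0.000207717 century.
0.000607837 + 0.000207717 ≈ 0.0008156 century.

0.0008156 century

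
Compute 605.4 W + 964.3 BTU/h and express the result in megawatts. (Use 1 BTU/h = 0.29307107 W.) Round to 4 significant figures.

0.0008880 MW

605.4 W = 0.000605400 MW and 964.3 BTU/h = 0.000282608 MW.
0.000605400 + 0.000282608 ≈ 0.0008880 MW.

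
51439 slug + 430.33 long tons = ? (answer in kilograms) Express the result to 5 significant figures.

51439 slug = 750696 kg and 430.33 long ton = 437235 kg.
750696 + 437235 ≈ 1.1879e+6 kg.

1.1879e+6 kg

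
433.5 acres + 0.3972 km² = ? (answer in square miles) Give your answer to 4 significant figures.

433.5 acre = 0.677344 mi² and 0.3972 km² = 0.153360 mi².
0.677344 + 0.153360 ≈ 0.8307 mi².

0.8307 square miles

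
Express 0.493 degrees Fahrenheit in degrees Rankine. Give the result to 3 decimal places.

°R = °F + 459.67.
Applying the formula gives 460.163 °R.

460.163 °R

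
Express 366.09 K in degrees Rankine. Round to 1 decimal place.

659.0 degrees Rankine

°R = K × 9/5.
Applying the formula gives 659.0 °R.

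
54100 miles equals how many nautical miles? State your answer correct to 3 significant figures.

1 mile = 0.868976 nmi.
54100 × 0.868976 ≈ 47000 nmi.

47000 nmi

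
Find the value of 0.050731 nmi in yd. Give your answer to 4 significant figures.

102.7 yards

1 nautical mile = 2025.37 yards.
0.050731 × 2025.37 ≈ 102.7 yd.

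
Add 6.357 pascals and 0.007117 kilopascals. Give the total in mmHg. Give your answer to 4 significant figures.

6.357 Pa = 0.0476814 mmHg and 0.007117 kPa = 0.0533819 mmHg.
0.0476814 + 0.0533819 ≈ 0.1011 mmHg.

0.1011 mmHg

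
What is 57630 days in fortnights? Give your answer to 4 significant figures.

4116 fortnight

1 day = 0.0714286 fortnight.
Thus 57630 × 0.0714286 ≈ 4116 fortnight.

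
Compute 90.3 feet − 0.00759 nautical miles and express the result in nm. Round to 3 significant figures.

90.3 ft = 2.75234e+10 nm and 0.00759 nmi = 1.40567e+10 nm.
2.75234e+10 − 1.40567e+10 ≈ 1.35e+10 nm.

1.35e+10 nm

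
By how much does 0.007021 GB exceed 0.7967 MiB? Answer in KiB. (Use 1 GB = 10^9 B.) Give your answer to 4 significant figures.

6041 KiB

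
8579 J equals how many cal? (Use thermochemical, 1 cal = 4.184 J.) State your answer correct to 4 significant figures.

2050 cal

1 J = 0.239006 cal.
Then 8579 × 0.239006 ≈ 2050 cal.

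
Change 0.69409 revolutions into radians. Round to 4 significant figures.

4.361 rad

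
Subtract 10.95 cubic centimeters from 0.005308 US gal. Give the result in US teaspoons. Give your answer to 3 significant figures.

1.85 US tsp

0.005308 US gal = 4.07654 US tsp and 10.95 cm³ = 2.22158 US tsp.
4.07654 − 2.22158 ≈ 1.85 US tsp.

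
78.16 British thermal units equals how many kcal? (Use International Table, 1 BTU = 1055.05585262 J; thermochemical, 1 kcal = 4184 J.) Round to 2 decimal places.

19.71 kcal

1 BTU = 0.252164 kcal.
Thus 78.16 × 0.252164 ≈ 19.71 kcal.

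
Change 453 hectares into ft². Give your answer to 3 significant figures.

1 ha = 107639 ft².
So 453 × 107639 ≈ 4.88 × 10^7 ft².

4.88 × 10^7 ft²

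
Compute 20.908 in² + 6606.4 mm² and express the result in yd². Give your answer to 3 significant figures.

0.0240 yd²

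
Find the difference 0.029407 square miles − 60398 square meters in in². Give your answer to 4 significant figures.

2.444e+7 square inches

0.029407 mi² = 1.18054e+8 in² and 60398 m² = 9.36171e+7 in².
1.18054e+8 − 9.36171e+7 ≈ 2.444e+7 in².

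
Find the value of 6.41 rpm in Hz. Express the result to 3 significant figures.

0.107 Hz

1 rpm = 0.0166667 hertz.
So 6.41 × 0.0166667 ≈ 0.107 Hz.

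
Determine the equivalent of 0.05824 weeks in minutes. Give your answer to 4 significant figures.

1 wk = 10080.0 minutes.
So 0.05824 × 10080.0 ≈ 587.1 min.

587.1 min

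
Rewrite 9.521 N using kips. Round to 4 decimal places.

1 newton = 0.000224809 kips.
Then 9.521 × 0.000224809 ≈ 0.0021 kip.

0.0021 kip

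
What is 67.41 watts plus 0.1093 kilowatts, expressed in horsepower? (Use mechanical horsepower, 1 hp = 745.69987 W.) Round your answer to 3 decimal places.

67.41 W = 0.0903983 hp and 0.1093 kW = 0.146574 hp.
0.0903983 + 0.146574 ≈ 0.237 hp.

0.237 hp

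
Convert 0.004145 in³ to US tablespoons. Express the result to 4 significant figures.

1 cubic inch = 1.10823 US tablespoons.
Thus 0.004145 × 1.10823 ≈ 0.004594 US tbsp.

0.004594 US tbsp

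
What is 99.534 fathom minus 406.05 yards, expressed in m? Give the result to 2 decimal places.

-189.26 m

99.534 fathom = 182.028 m and 406.05 yd = 371.292 m.
182.028 − 371.292 ≈ -189.26 m.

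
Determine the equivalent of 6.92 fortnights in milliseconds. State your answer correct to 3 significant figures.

8.37 × 10^9 milliseconds

1 fortnight = 1.20960 × 10^9 milliseconds.
Thus 6.92 × 1.20960 × 10^9 ≈ 8.37 × 10^9 ms.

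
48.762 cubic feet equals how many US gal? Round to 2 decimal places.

1 ft³ = 7.48052 US gallons.
Then 48.762 × 7.48052 ≈ 364.77 US gal.

364.77 US gal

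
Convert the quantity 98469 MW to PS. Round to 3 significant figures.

1.34e+8 PS

1 megawatt = 1359.62 metric horsepower.
Then 98469 × 1359.62 ≈ 1.34e+8 PS.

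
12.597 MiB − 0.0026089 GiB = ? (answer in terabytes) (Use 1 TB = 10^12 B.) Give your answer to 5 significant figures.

12.597 MiB = 1.32089e-5 TB and 0.0026089 GiB = 2.80129e-6 TB.
1.32089e-5 − 2.80129e-6 ≈ 1.0408e-5 TB.

1.0408e-5 TB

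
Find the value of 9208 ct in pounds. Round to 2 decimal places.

4.06 lb

1 ct = 0.000440925 lb.
Then 9208 × 0.000440925 ≈ 4.06 lb.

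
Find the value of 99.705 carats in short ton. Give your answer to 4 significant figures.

1 ct = 2.20462 × 10^-7 short ton.
So 99.705 × 2.20462 × 10^-7 ≈ 2.198 × 10^-5 short ton.

2.198 × 10^-5 short tons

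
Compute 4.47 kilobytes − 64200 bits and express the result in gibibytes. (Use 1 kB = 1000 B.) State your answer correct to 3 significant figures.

-3.31 × 10^-6 GiB

4.47 kB = 4.16301 × 10^-6 GiB and 64200 bit = 7.47386 × 10^-6 GiB.
4.16301 × 10^-6 − 7.47386 × 10^-6 ≈ -3.31 × 10^-6 GiB.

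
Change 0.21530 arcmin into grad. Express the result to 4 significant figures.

1 arcminute = 0.0185185 grad.
So 0.21530 × 0.0185185 ≈ 0.003987 grad.

0.003987 grad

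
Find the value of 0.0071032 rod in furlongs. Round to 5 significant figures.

0.00017758 furlong

1 rod = 0.0250000 furlong.
Thus 0.0071032 × 0.0250000 ≈ 0.00017758 furlong.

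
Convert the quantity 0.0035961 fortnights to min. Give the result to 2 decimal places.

1 fortnight = 20160.0 min.
Thus 0.0035961 × 20160.0 ≈ 72.50 min.

72.50 min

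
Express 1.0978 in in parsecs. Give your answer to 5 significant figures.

1 inch = 8.23158e-19 pc.
Thus 1.0978 × 8.23158e-19 ≈ 9.0366e-19 pc.

9.0366e-19 pc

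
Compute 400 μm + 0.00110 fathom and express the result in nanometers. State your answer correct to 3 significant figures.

400 μm = 400000 nm and 0.00110 fathom = 2.01168e+6 nm.
400000 + 2.01168e+6 ≈ 2.41e+6 nm.

2.41e+6 nm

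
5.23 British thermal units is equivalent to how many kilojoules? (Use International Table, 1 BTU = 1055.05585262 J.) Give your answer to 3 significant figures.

1 BTU = 1.05506 kilojoules.
So 5.23 × 1.05506 ≈ 5.52 kJ.

5.52 kilojoules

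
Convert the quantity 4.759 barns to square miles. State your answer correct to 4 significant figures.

1.837e-34 square miles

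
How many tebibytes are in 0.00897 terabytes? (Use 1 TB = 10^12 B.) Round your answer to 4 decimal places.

1 terabyte = 0.909495 TiB.
Then 0.00897 × 0.909495 ≈ 0.0082 TiB.

0.0082 TiB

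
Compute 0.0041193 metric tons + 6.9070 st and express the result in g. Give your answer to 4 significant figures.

47980 g

0.0041193 t = 4119.30 g and 6.9070 st = 43861.5 g.
4119.30 + 43861.5 ≈ 47980 g.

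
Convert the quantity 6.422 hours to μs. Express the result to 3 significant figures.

1 h = 3.60000 × 10^9 microseconds.
Thus 6.422 × 3.60000 × 10^9 ≈ 2.31 × 10^10 μs.

2.31 × 10^10 microseconds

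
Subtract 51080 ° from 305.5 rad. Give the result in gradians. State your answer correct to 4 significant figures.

305.5 rad = 19448.7 grad and 51080 ° = 56755.6 grad.
19448.7 − 56755.6 ≈ -37310 grad.

-37310 grad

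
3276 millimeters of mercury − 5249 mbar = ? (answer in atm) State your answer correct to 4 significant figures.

-0.8698 atmospheres

3276 mmHg = 4.31053 atm and 5249 mbar = 5.18036 atm.
4.31053 − 5.18036 ≈ -0.8698 atm.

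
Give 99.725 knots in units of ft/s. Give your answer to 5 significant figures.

1 knot = 1.68781 ft/s.
99.725 × 1.68781 ≈ 168.32 ft/s.

168.32 feet per second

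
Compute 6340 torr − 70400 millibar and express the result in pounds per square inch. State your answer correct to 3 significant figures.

6340 torr = 122.595 psi and 70400 mbar = 1021.07 psi.
122.595 − 1021.07 ≈ -898 psi.

-898 pounds per square inch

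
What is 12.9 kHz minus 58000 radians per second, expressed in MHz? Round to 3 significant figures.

0.00367 MHz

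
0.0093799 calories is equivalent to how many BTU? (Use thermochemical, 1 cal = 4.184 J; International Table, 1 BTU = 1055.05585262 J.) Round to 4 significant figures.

3.720 × 10^-5 BTU

1 calorie = 0.00396567 British thermal units.
Then 0.0093799 × 0.00396567 ≈ 3.720 × 10^-5 BTU.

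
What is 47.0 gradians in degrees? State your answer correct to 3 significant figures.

1 grad = 0.900000 degrees.
Thus 47.0 × 0.900000 ≈ 42.3 °.

42.3 °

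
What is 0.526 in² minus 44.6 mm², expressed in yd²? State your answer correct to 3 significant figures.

0.000353 yd²

0.526 in² = 0.000405864 yd² and 44.6 mm² = 5.33412e-5 yd².
0.000405864 − 5.33412e-5 ≈ 0.000353 yd².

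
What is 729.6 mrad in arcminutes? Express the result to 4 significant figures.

1 mrad = 3.43775 arcmin.
Then 729.6 × 3.43775 ≈ 2508 arcmin.

2508 arcminutes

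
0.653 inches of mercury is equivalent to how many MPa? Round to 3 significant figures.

1 inch of mercury = 0.00338639 MPa.
Then 0.653 × 0.00338639 ≈ 0.00221 MPa.

0.00221 MPa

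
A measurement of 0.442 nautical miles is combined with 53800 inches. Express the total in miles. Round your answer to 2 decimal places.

0.442 nmi = 0.508645 mi and 53800 in = 0.849116 mi.
0.508645 + 0.849116 ≈ 1.36 mi.

1.36 mi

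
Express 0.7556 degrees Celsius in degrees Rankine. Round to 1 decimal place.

493.0 °R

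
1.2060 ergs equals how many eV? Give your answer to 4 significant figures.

1 erg = 6.24151 × 10^11 eV.
Then 1.2060 × 6.24151 × 10^11 ≈ 7.527 × 10^11 eV.

7.527 × 10^11 eV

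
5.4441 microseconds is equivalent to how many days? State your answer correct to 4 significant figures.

1 microsecond = 1.15741 × 10^-11 d.
5.4441 × 1.15741 × 10^-11 ≈ 6.301 × 10^-11 d.

6.301 × 10^-11 d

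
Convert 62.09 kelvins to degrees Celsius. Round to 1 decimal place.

K = °C + 273.15.
Applying the formula gives -211.1 °C.

-211.1 °C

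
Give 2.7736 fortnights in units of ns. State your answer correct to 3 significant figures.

3.35e+15 nanoseconds

1 fortnight = 1.20960e+15 ns.
2.7736 × 1.20960e+15 ≈ 3.35e+15 ns.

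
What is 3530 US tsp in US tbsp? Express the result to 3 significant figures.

1 US tsp = 0.333333 US tbsp.
3530 × 0.333333 ≈ 1180 US tbsp.

1180 US tbsp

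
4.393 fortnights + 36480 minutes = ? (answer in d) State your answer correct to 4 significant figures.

4.393 fortnight = 61.5020 d and 36480 min = 25.3333 d.
61.5020 + 25.3333 ≈ 86.84 d.

86.84 d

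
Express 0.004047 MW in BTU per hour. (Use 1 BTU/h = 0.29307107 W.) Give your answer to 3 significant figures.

13800 BTU/h

1 megawatt = 3.41214 × 10^6 BTU/h.
Thus 0.004047 × 3.41214 × 10^6 ≈ 13800 BTU/h.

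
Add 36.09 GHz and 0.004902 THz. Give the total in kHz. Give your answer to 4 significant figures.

4.099e+7 kHz

36.09 GHz = 3.60900e+7 kHz and 0.004902 THz = 4.90200e+6 kHz.
3.60900e+7 + 4.90200e+6 ≈ 4.099e+7 kHz.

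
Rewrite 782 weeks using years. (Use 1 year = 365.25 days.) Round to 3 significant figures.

15.0 yr

1 week = 0.0191650 years.
Then 782 × 0.0191650 ≈ 15.0 yr.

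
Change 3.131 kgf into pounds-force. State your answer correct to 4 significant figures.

6.903 pounds-force

1 kilogram-force = 2.20462 pounds-force.
Then 3.131 × 2.20462 ≈ 6.903 lbf.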